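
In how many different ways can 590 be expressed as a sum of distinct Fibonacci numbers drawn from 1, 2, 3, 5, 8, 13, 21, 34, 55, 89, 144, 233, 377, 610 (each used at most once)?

12

590 = 377+144+55+13+1 = 377+144+55+8+5+1 = 377+144+34+21+13+1 = 377+144+55+8+3+2+1 = … (8 more), for 12 in all.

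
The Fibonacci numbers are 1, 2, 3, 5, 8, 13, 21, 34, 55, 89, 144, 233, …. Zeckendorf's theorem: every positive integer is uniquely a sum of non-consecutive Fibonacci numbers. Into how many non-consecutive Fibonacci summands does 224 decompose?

Repeatedly subtract the largest Fibonacci number that fits:
224: greatest Fibonacci not exceeding it is 144, leaving 80
80: greatest Fibonacci not exceeding it is 55, leaving 25
25: greatest Fibonacci not exceeding it is 21, leaving 4
4: greatest Fibonacci not exceeding it is 3, leaving 1
1: greatest Fibonacci not exceeding it is 1, leaving 0
224 = 144 + 55 + 21 + 3 + 1, which has 5 terms.

5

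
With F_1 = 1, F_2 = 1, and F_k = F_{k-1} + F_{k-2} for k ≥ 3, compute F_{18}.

Iterating the recurrence up to F_{11} = 89 and F_{10} = 55:
F_{12} = F_{11} + F_{10} = 89 + 55 = 144
F_{13} = F_{12} + F_{11} = 144 + 89 = 233
F_{14} = F_{13} + F_{12} = 233 + 144 = 377
F_{15} = F_{14} + F_{13} = 377 + 233 = 610
F_{16} = F_{15} + F_{14} = 610 + 377 = 987
F_{17} = F_{16} + F_{15} = 987 + 610 = 1597
F_{18} = F_{17} + F_{16} = 1597 + 987 = 2584

2584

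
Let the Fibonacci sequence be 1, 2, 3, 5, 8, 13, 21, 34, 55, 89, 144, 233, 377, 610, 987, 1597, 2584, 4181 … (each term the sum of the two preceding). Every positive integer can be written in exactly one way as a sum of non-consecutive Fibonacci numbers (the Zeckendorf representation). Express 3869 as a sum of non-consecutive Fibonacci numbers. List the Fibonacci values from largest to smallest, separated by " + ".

2584 + 987 + 233 + 55 + 8 + 2

Greedily peel off the largest Fibonacci term at each step:
largest Fibonacci ≤ 3869 is 2584; 3869 − 2584 = 1285
largest Fibonacci ≤ 1285 is 987; 1285 − 987 = 298
largest Fibonacci ≤ 298 is 233; 298 − 233 = 65
largest Fibonacci ≤ 65 is 55; 65 − 55 = 10
largest Fibonacci ≤ 10 is 8; 10 − 8 = 2
largest Fibonacci ≤ 2 is 2; 2 − 2 = 0
So 3869 = 2584 + 987 + 233 + 55 + 8 + 2, with no two terms consecutive in the sequence.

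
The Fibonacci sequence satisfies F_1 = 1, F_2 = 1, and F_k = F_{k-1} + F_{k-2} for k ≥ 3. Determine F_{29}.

514229

Iterating the recurrence up to F_{21} = 10946 and F_{20} = 6765:
F_{22} = F_{21} + F_{20} = 10946 + 6765 = 17711
F_{23} = F_{22} + F_{21} = 17711 + 10946 = 28657
F_{24} = F_{23} + F_{22} = 28657 + 17711 = 46368
F_{25} = F_{24} + F_{23} = 46368 + 28657 = 75025
F_{26} = F_{25} + F_{24} = 75025 + 46368 = 121393
F_{27} = F_{26} + F_{25} = 121393 + 75025 = 196418
F_{28} = F_{27} + F_{26} = 196418 + 121393 = 317811
F_{29} = F_{28} + F_{27} = 317811 + 196418 = 514229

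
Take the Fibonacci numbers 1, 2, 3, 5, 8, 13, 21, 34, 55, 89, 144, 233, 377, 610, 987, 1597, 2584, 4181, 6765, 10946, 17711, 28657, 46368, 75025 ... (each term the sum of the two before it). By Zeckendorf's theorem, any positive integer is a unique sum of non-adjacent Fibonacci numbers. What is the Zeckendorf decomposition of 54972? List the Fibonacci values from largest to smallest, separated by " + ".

take 46368 (≤ 54972); 54972 − 46368 = 8604
take 6765 (≤ 8604); 8604 − 6765 = 1839
take 1597 (≤ 1839); 1839 − 1597 = 242
take 233 (≤ 242); 242 − 233 = 9
take 8 (≤ 9); 9 − 8 = 1
take 1 (≤ 1); 1 − 1 = 0
So 54972 = 46368 + 6765 + 1597 + 233 + 8 + 1, with no two terms consecutive in the sequence.

46368 + 6765 + 1597 + 233 + 8 + 1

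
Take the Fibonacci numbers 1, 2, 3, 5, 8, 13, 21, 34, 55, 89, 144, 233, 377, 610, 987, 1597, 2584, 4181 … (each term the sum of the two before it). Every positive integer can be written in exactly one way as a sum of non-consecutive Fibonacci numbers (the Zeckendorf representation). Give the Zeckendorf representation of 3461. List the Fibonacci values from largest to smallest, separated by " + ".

Greedily peel off the largest Fibonacci term at each step:
largest Fibonacci ≤ 3461 is 2584; 3461 − 2584 = 877
largest Fibonacci ≤ 877 is 610; 877 − 610 = 267
largest Fibonacci ≤ 267 is 233; 267 − 233 = 34
largest Fibonacci ≤ 34 is 34; 34 − 34 = 0
So 3461 = 2584 + 610 + 233 + 34, with no two terms consecutive in the sequence.

2584 + 610 + 233 + 34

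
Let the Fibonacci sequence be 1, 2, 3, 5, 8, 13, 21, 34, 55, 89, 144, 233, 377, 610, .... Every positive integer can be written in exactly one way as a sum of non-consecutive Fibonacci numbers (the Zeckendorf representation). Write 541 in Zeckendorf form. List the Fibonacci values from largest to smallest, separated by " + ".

Repeatedly subtract the largest Fibonacci number that fits:
largest Fibonacci ≤ 541 is 377; 541 − 377 = 164
largest Fibonacci ≤ 164 is 144; 164 − 144 = 20
largest Fibonacci ≤ 20 is 13; 20 − 13 = 7
largest Fibonacci ≤ 7 is 5; 7 − 5 = 2
largest Fibonacci ≤ 2 is 2; 2 − 2 = 0
So 541 = 377 + 144 + 13 + 5 + 2, with no two terms consecutive in the sequence.

377 + 144 + 13 + 5 + 2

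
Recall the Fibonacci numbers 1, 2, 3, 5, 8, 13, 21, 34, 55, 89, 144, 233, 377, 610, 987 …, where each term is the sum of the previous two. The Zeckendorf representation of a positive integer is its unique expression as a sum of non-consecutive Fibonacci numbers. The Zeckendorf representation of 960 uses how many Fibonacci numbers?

subtract 610 from 960: 350 remains
subtract 233 from 350: 117 remains
subtract 89 from 117: 28 remains
subtract 21 from 28: 7 remains
subtract 5 from 7: 2 remains
subtract 2 from 2: 0 remains
960 = 610 + 233 + 89 + 21 + 5 + 2, which has 6 terms.

6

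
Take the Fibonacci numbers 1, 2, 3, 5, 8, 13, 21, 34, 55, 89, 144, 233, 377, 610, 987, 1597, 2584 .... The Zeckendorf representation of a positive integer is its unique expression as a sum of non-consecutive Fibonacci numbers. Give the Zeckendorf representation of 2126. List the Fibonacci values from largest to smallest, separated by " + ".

2126: greatest Fibonacci not exceeding it is 1597, leaving 529
529: greatest Fibonacci not exceeding it is 377, leaving 152
152: greatest Fibonacci not exceeding it is 144, leaving 8
8: greatest Fibonacci not exceeding it is 8, leaving 0
So 2126 = 1597 + 377 + 144 + 8, with no two terms consecutive in the sequence.

1597 + 377 + 144 + 8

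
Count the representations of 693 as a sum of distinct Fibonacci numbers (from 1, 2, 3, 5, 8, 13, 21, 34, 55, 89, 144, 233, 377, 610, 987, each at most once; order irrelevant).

693 = 610+55+21+5+2 = 610+55+13+8+5+2 = 377+233+55+21+5+2 = … (6 more), for 9 in all.

9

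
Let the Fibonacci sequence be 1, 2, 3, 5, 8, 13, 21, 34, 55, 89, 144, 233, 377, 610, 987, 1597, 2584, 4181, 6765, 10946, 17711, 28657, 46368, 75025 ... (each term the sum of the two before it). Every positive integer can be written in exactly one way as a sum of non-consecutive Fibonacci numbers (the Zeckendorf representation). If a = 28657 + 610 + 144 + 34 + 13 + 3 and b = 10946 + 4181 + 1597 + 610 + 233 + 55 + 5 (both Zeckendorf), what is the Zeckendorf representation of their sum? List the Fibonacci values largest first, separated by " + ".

The two numbers are 29461 and 17627, so their sum is 47088.
Repeatedly subtract the largest Fibonacci number that fits:
47088: greatest Fibonacci not exceeding it is 46368, leaving 720
720: greatest Fibonacci not exceeding it is 610, leaving 110
110: greatest Fibonacci not exceeding it is 89, leaving 21
21: greatest Fibonacci not exceeding it is 21, leaving 0

46368 + 610 + 89 + 21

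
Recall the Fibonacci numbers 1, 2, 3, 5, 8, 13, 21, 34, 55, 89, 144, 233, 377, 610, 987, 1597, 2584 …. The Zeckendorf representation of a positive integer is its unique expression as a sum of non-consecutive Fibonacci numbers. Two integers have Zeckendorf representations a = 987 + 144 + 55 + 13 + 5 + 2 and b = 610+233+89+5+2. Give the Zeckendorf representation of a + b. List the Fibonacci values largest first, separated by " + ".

The two numbers are 1206 and 939, so their sum is 2145.
Greedily peel off the largest Fibonacci term at each step:
largest Fibonacci ≤ 2145 is 1597; 2145 − 1597 = 548
largest Fibonacci ≤ 548 is 377; 548 − 377 = 171
largest Fibonacci ≤ 171 is 144; 171 − 144 = 27
largest Fibonacci ≤ 27 is 21; 27 − 21 = 6
largest Fibonacci ≤ 6 is 5; 6 − 5 = 1
largest Fibonacci ≤ 1 is 1; 1 − 1 = 0

1597 + 377 + 144 + 21 + 5 + 1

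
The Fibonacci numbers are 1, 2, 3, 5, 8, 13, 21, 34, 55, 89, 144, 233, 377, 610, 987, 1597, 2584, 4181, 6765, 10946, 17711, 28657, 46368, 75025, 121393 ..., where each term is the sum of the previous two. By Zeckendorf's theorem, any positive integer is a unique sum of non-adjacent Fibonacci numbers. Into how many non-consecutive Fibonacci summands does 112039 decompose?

75025 ≤ 112039 < 121393, so take 75025; remainder 37014
28657 ≤ 37014 < 46368, so take 28657; remainder 8357
6765 ≤ 8357 < 10946, so take 6765; remainder 1592
987 ≤ 1592 < 1597, so take 987; remainder 605
377 ≤ 605 < 610, so take 377; remainder 228
144 ≤ 228 < 233, so take 144; remainder 84
55 ≤ 84 < 89, so take 55; remainder 29
21 ≤ 29 < 34, so take 21; remainder 8
8 ≤ 8 < 13, so take 8; remainder 0
112039 = 75025 + 28657 + 6765 + 987 + 377 + 144 + 55 + 21 + 8, which has 9 terms.

9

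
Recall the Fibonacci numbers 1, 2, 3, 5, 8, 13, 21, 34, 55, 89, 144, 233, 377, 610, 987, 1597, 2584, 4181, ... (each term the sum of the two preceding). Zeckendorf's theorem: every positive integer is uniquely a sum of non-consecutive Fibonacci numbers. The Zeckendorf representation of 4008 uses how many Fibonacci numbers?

Repeatedly subtract the largest Fibonacci number that fits:
4008: greatest Fibonacci not exceeding it is 2584, leaving 1424
1424: greatest Fibonacci not exceeding it is 987, leaving 437
437: greatest Fibonacci not exceeding it is 377, leaving 60
60: greatest Fibonacci not exceeding it is 55, leaving 5
5: greatest Fibonacci not exceeding it is 5, leaving 0
4008 = 2584 + 987 + 377 + 55 + 5, which has 5 terms.

5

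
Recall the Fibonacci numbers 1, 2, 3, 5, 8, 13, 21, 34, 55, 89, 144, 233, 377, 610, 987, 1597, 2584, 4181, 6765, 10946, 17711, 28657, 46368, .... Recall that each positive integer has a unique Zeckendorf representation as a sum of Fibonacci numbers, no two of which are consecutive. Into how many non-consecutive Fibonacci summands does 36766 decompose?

7

Greedily peel off the largest Fibonacci term at each step:
28657 ≤ 36766 < 46368, so take 28657; remainder 8109
6765 ≤ 8109 < 10946, so take 6765; remainder 1344
987 ≤ 1344 < 1597, so take 987; remainder 357
233 ≤ 357 < 377, so take 233; remainder 124
89 ≤ 124 < 144, so take 89; remainder 35
34 ≤ 35 < 55, so take 34; remainder 1
1 ≤ 1 < 2, so take 1; remainder 0
36766 = 28657 + 6765 + 987 + 233 + 89 + 34 + 1, which has 7 terms.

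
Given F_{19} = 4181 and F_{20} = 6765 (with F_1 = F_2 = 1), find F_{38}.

By the doubling identity F_{2k} = F_k(2F_{k+1} − F_k): F_{38} = 4181·(2·6765 − 4181) = 4181·9349 = 39088169.

39088169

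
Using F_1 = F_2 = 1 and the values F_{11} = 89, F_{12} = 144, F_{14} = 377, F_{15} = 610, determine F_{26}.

121393

By the addition formula F_{m+n} = F_m F_{n+1} + F_{m−1} F_n with m=15, n=11: F_{26} = 610·144 + 377·89 = 87840 + 33553 = 121393.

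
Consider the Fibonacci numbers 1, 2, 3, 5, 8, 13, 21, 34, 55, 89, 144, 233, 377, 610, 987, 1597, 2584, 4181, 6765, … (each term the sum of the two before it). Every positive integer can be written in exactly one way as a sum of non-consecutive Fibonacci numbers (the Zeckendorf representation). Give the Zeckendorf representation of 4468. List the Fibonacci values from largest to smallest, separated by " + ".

Repeatedly subtract the largest Fibonacci number that fits:
4468 − 4181 = 287
287 − 233 = 54
54 − 34 = 20
20 − 13 = 7
7 − 5 = 2
2 − 2 = 0
So 4468 = 4181 + 233 + 34 + 13 + 5 + 2, with no two terms consecutive in the sequence.

4181 + 233 + 34 + 13 + 5 + 2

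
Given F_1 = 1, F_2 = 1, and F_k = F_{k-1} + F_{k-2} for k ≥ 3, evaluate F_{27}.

Iterating the recurrence up to F_{19} = 4181 and F_{18} = 2584:
F_{20} = F_{19} + F_{18} = 4181 + 2584 = 6765
F_{21} = F_{20} + F_{19} = 6765 + 4181 = 10946
F_{22} = F_{21} + F_{20} = 10946 + 6765 = 17711
F_{23} = F_{22} + F_{21} = 17711 + 10946 = 28657
F_{24} = F_{23} + F_{22} = 28657 + 17711 = 46368
F_{25} = F_{24} + F_{23} = 46368 + 28657 = 75025
F_{26} = F_{25} + F_{24} = 75025 + 46368 = 121393
F_{27} = F_{26} + F_{25} = 121393 + 75025 = 196418

196418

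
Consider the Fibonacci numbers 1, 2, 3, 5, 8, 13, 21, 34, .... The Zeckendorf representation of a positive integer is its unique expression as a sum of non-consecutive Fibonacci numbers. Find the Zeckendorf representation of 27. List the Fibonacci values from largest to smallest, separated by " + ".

21 + 5 + 1

Repeatedly subtract the largest Fibonacci number that fits:
27 − 21 = 6
6 − 5 = 1
1 − 1 = 0
So 27 = 21 + 5 + 1, with no two terms consecutive in the sequence.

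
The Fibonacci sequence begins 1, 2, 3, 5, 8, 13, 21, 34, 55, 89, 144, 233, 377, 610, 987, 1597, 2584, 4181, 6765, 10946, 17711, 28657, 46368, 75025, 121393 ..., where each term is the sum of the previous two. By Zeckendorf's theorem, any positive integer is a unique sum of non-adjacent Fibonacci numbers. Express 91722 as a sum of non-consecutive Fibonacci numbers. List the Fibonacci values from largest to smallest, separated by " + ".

75025 + 10946 + 4181 + 987 + 377 + 144 + 55 + 5 + 2

91722 − 75025 = 16697
16697 − 10946 = 5751
5751 − 4181 = 1570
1570 − 987 = 583
583 − 377 = 206
206 − 144 = 62
62 − 55 = 7
7 − 5 = 2
2 − 2 = 0
So 91722 = 75025 + 10946 + 4181 + 987 + 377 + 144 + 55 + 5 + 2, with no two terms consecutive in the sequence.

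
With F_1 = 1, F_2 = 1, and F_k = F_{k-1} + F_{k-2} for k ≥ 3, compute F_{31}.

1346269

Iterating the recurrence up to F_{25} = 75025 and F_{24} = 46368:
F_{26} = F_{25} + F_{24} = 75025 + 46368 = 121393
F_{27} = F_{26} + F_{25} = 121393 + 75025 = 196418
F_{28} = F_{27} + F_{26} = 196418 + 121393 = 317811
F_{29} = F_{28} + F_{27} = 317811 + 196418 = 514229
F_{30} = F_{29} + F_{28} = 514229 + 317811 = 832040
F_{31} = F_{30} + F_{29} = 832040 + 514229 = 1346269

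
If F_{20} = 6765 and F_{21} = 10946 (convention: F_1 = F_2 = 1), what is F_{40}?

By the doubling identity F_{2k} = F_k(2F_{k+1} − F_k): F_{40} = 6765·(2·10946 − 6765) = 6765·15127 = 102334155.

102334155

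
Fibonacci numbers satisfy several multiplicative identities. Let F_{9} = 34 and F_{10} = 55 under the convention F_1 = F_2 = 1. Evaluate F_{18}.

2584

By the doubling identity F_{2k} = F_k(2F_{k+1} − F_k): F_{18} = 34·(2·55 − 34) = 34·76 = 2584.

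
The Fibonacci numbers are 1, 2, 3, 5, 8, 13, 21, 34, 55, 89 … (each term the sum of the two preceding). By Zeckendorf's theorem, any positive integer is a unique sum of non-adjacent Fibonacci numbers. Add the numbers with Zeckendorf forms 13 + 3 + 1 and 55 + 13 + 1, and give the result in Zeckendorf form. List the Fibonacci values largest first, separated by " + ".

55 + 21 + 8 + 2

The two numbers are 17 and 69, so their sum is 86.
take 55 (≤ 86); 86 − 55 = 31
take 21 (≤ 31); 31 − 21 = 10
take 8 (≤ 10); 10 − 8 = 2
take 2 (≤ 2); 2 − 2 = 0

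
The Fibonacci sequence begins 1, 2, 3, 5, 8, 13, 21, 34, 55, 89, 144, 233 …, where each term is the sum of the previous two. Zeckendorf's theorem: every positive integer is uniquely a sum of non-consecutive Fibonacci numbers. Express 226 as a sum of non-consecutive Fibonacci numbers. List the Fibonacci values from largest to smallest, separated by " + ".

144 + 55 + 21 + 5 + 1

Greedily peel off the largest Fibonacci term at each step:
226 − 144 = 82
82 − 55 = 27
27 − 21 = 6
6 − 5 = 1
1 − 1 = 0
So 226 = 144 + 55 + 21 + 5 + 1, with no two terms consecutive in the sequence.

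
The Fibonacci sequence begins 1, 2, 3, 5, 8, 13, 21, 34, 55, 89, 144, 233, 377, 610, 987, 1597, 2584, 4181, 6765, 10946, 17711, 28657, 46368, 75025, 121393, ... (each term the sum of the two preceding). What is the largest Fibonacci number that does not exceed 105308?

75025

75025 ≤ 105308 < 121393, so the largest Fibonacci number not exceeding 105308 is 75025.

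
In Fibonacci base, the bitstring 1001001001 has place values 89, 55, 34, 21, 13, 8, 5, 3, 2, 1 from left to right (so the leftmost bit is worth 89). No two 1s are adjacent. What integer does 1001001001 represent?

Summing the place values of the 1 bits: 89 + 21 + 5 + 1 = 116.

116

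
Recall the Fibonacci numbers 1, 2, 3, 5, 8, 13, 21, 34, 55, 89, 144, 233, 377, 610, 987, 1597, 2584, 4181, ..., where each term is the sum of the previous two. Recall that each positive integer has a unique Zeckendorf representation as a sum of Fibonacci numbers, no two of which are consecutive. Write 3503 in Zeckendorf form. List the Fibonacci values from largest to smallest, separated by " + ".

2584 + 610 + 233 + 55 + 21

2584 ≤ 3503 < 4181, so take 2584; remainder 919
610 ≤ 919 < 987, so take 610; remainder 309
233 ≤ 309 < 377, so take 233; remainder 76
55 ≤ 76 < 89, so take 55; remainder 21
21 ≤ 21 < 34, so take 21; remainder 0
So 3503 = 2584 + 610 + 233 + 55 + 21, with no two terms consecutive in the sequence.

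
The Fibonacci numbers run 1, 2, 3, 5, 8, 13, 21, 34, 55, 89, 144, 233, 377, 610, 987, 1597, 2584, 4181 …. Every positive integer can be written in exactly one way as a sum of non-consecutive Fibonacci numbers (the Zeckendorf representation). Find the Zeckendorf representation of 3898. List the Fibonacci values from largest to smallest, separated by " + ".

Repeatedly subtract the largest Fibonacci number that fits:
subtract 2584 from 3898: 1314 remains
subtract 987 from 1314: 327 remains
subtract 233 from 327: 94 remains
subtract 89 from 94: 5 remains
subtract 5 from 5: 0 remains
So 3898 = 2584 + 987 + 233 + 89 + 5, with no two terms consecutive in the sequence.

2584 + 987 + 233 + 89 + 5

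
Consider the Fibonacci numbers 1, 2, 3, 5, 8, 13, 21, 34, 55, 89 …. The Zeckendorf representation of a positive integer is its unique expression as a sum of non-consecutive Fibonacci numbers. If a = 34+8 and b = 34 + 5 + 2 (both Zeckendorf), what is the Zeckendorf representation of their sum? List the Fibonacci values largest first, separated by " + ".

55 + 21 + 5 + 2

The two numbers are 42 and 41, so their sum is 83.
83 − 55 = 28
28 − 21 = 7
7 − 5 = 2
2 − 2 = 0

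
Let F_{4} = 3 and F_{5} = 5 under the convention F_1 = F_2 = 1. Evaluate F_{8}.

By the doubling identity F_{2k} = F_k(2F_{k+1} − F_k): F_{8} = 3·(2·5 − 3) = 3·7 = 21.

21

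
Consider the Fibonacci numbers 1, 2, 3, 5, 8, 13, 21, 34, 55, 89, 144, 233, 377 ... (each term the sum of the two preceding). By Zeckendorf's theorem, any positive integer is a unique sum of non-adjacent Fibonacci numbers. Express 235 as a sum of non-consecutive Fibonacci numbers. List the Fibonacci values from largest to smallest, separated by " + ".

233 + 2

largest Fibonacci ≤ 235 is 233; 235 − 233 = 2
largest Fibonacci ≤ 2 is 2; 2 − 2 = 0
So 235 = 233 + 2, with no two terms consecutive in the sequence.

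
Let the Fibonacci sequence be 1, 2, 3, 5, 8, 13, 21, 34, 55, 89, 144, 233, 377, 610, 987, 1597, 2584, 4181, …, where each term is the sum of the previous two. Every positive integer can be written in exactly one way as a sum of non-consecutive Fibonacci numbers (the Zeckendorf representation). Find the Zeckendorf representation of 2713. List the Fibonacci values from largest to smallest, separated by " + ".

2584 + 89 + 34 + 5 + 1

2584 ≤ 2713 < 4181, so take 2584; remainder 129
89 ≤ 129 < 144, so take 89; remainder 40
34 ≤ 40 < 55, so take 34; remainder 6
5 ≤ 6 < 8, so take 5; remainder 1
1 ≤ 1 < 2, so take 1; remainder 0
So 2713 = 2584 + 89 + 34 + 5 + 1, with no two terms consecutive in the sequence.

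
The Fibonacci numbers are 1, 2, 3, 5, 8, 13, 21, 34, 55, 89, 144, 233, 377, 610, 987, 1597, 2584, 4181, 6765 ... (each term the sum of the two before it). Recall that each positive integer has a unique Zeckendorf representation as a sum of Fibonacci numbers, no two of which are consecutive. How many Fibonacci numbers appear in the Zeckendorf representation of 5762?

7

Greedily peel off the largest Fibonacci term at each step:
largest Fibonacci ≤ 5762 is 4181; 5762 − 4181 = 1581
largest Fibonacci ≤ 1581 is 987; 1581 − 987 = 594
largest Fibonacci ≤ 594 is 377; 594 − 377 = 217
largest Fibonacci ≤ 217 is 144; 217 − 144 = 73
largest Fibonacci ≤ 73 is 55; 73 − 55 = 18
largest Fibonacci ≤ 18 is 13; 18 − 13 = 5
largest Fibonacci ≤ 5 is 5; 5 − 5 = 0
5762 = 4181 + 987 + 377 + 144 + 55 + 13 + 5, which has 7 terms.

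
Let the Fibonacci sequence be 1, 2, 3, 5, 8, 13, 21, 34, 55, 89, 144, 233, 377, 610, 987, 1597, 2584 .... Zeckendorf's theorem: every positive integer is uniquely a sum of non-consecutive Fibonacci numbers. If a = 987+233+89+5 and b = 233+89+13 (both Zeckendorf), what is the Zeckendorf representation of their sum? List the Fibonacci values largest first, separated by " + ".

1597 + 34 + 13 + 5

The two numbers are 1314 and 335, so their sum is 1649.
Greedy algorithm:
1597 ≤ 1649 < 2584, so take 1597; remainder 52
34 ≤ 52 < 55, so take 34; remainder 18
13 ≤ 18 < 21, so take 13; remainder 5
5 ≤ 5 < 8, so take 5; remainder 0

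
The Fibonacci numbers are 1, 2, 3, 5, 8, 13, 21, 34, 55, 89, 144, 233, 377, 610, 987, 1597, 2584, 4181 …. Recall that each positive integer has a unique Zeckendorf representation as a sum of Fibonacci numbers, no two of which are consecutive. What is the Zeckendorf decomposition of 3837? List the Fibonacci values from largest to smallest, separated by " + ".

2584 + 987 + 233 + 21 + 8 + 3 + 1

largest Fibonacci ≤ 3837 is 2584; 3837 − 2584 = 1253
largest Fibonacci ≤ 1253 is 987; 1253 − 987 = 266
largest Fibonacci ≤ 266 is 233; 266 − 233 = 33
largest Fibonacci ≤ 33 is 21; 33 − 21 = 12
largest Fibonacci ≤ 12 is 8; 12 − 8 = 4
largest Fibonacci ≤ 4 is 3; 4 − 3 = 1
largest Fibonacci ≤ 1 is 1; 1 − 1 = 0
So 3837 = 2584 + 987 + 233 + 21 + 8 + 3 + 1, with no two terms consecutive in the sequence.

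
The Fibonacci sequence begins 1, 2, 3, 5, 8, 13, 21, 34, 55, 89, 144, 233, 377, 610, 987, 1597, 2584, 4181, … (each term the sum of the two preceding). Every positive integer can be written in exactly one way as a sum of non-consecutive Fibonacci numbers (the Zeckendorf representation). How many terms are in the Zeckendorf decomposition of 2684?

Greedy algorithm:
take 2584 (≤ 2684); 2684 − 2584 = 100
take 89 (≤ 100); 100 − 89 = 11
take 8 (≤ 11); 11 − 8 = 3
take 3 (≤ 3); 3 − 3 = 0
2684 = 2584 + 89 + 8 + 3, which has 4 terms.

4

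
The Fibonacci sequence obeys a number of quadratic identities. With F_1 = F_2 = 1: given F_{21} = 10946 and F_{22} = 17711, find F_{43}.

433494437

By F_{2k+1} = F_k² + F_{k+1}²: F_{43} = 10946² + 17711² = 119814916 + 313679521 = 433494437.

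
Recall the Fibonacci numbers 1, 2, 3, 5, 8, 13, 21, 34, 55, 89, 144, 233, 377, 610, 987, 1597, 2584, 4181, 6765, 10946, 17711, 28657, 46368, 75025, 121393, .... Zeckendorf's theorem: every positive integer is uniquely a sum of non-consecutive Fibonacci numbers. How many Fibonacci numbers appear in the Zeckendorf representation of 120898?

9

largest Fibonacci ≤ 120898 is 75025; 120898 − 75025 = 45873
largest Fibonacci ≤ 45873 is 28657; 45873 − 28657 = 17216
largest Fibonacci ≤ 17216 is 10946; 17216 − 10946 = 6270
largest Fibonacci ≤ 6270 is 4181; 6270 − 4181 = 2089
largest Fibonacci ≤ 2089 is 1597; 2089 − 1597 = 492
largest Fibonacci ≤ 492 is 377; 492 − 377 = 115
largest Fibonacci ≤ 115 is 89; 115 − 89 = 26
largest Fibonacci ≤ 26 is 21; 26 − 21 = 5
largest Fibonacci ≤ 5 is 5; 5 − 5 = 0
120898 = 75025 + 28657 + 10946 + 4181 + 1597 + 377 + 89 + 21 + 5, which has 9 terms.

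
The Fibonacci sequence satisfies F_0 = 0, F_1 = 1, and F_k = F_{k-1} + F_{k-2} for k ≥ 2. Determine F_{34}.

5702887

Iterating the recurrence up to F_{30} = 832040 and F_{29} = 514229:
F_{31} = F_{30} + F_{29} = 832040 + 514229 = 1346269
F_{32} = F_{31} + F_{30} = 1346269 + 832040 = 2178309
F_{33} = F_{32} + F_{31} = 2178309 + 1346269 = 3524578
F_{34} = F_{33} + F_{32} = 3524578 + 2178309 = 5702887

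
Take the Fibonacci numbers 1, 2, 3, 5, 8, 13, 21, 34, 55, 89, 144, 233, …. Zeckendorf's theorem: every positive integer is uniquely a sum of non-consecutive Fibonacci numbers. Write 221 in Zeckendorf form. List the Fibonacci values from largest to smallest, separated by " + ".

Greedy algorithm:
221 − 144 = 77
77 − 55 = 22
22 − 21 = 1
1 − 1 = 0
So 221 = 144 + 55 + 21 + 1, with no two terms consecutive in the sequence.

144 + 55 + 21 + 1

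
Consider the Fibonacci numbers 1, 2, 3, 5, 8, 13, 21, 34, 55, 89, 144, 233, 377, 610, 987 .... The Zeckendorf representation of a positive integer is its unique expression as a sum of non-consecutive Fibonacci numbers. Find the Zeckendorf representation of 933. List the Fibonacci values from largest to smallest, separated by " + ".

take 610 (≤ 933); 933 − 610 = 323
take 233 (≤ 323); 323 − 233 = 90
take 89 (≤ 90); 90 − 89 = 1
take 1 (≤ 1); 1 − 1 = 0
So 933 = 610 + 233 + 89 + 1, with no two terms consecutive in the sequence.

610 + 233 + 89 + 1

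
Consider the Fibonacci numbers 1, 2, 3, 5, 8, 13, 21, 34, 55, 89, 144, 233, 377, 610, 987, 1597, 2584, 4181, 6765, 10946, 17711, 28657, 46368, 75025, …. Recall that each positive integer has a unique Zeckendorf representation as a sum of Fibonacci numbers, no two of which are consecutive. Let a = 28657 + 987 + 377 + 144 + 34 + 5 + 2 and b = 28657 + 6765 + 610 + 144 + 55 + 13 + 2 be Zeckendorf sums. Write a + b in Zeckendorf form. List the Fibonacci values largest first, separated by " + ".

46368 + 17711 + 1597 + 610 + 144 + 21 + 1

The two numbers are 30206 and 36246, so their sum is 66452.
largest Fibonacci ≤ 66452 is 46368; 66452 − 46368 = 20084
largest Fibonacci ≤ 20084 is 17711; 20084 − 17711 = 2373
largest Fibonacci ≤ 2373 is 1597; 2373 − 1597 = 776
largest Fibonacci ≤ 776 is 610; 776 − 610 = 166
largest Fibonacci ≤ 166 is 144; 166 − 144 = 22
largest Fibonacci ≤ 22 is 21; 22 − 21 = 1
largest Fibonacci ≤ 1 is 1; 1 − 1 = 0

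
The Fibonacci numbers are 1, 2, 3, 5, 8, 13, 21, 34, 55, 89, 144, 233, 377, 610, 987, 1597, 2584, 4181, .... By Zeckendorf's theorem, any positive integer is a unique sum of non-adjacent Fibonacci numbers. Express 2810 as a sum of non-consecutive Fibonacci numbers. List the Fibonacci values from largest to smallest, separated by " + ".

2584 ≤ 2810 < 4181, so take 2584; remainder 226
144 ≤ 226 < 233, so take 144; remainder 82
55 ≤ 82 < 89, so take 55; remainder 27
21 ≤ 27 < 34, so take 21; remainder 6
5 ≤ 6 < 8, so take 5; remainder 1
1 ≤ 1 < 2, so take 1; remainder 0
So 2810 = 2584 + 144 + 55 + 21 + 5 + 1, with no two terms consecutive in the sequence.

2584 + 144 + 55 + 21 + 5 + 1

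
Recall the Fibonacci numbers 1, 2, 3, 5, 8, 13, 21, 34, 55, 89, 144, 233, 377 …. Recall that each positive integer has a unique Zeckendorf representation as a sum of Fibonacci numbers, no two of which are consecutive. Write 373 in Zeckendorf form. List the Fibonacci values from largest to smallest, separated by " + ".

take 233 (≤ 373); 373 − 233 = 140
take 89 (≤ 140); 140 − 89 = 51
take 34 (≤ 51); 51 − 34 = 17
take 13 (≤ 17); 17 − 13 = 4
take 3 (≤ 4); 4 − 3 = 1
take 1 (≤ 1); 1 − 1 = 0
So 373 = 233 + 89 + 34 + 13 + 3 + 1, with no two terms consecutive in the sequence.

233 + 89 + 34 + 13 + 3 + 1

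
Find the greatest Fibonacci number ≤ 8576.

6765 ≤ 8576 < 10946, so the largest Fibonacci number not exceeding 8576 is 6765.

6765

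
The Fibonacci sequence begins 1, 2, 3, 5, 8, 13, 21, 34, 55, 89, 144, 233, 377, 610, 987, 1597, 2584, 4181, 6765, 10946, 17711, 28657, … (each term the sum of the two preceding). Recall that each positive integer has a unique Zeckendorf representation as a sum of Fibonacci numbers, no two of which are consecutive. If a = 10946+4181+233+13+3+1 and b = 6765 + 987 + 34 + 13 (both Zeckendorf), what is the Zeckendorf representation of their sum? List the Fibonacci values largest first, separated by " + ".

17711 + 4181 + 987 + 233 + 55 + 8 + 1

The two numbers are 15377 and 7799, so their sum is 23176.
17711 ≤ 23176 < 28657, so take 17711; remainder 5465
4181 ≤ 5465 < 6765, so take 4181; remainder 1284
987 ≤ 1284 < 1597, so take 987; remainder 297
233 ≤ 297 < 377, so take 233; remainder 64
55 ≤ 64 < 89, so take 55; remainder 9
8 ≤ 9 < 13, so take 8; remainder 1
1 ≤ 1 < 2, so take 1; remainder 0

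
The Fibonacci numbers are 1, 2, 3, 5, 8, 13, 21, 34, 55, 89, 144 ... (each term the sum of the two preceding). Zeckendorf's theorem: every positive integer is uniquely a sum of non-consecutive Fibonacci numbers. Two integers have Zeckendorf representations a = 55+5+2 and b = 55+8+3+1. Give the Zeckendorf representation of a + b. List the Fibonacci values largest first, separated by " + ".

The two numbers are 62 and 67, so their sum is 129.
129: greatest Fibonacci not exceeding it is 89, leaving 40
40: greatest Fibonacci not exceeding it is 34, leaving 6
6: greatest Fibonacci not exceeding it is 5, leaving 1
1: greatest Fibonacci not exceeding it is 1, leaving 0

89 + 34 + 5 + 1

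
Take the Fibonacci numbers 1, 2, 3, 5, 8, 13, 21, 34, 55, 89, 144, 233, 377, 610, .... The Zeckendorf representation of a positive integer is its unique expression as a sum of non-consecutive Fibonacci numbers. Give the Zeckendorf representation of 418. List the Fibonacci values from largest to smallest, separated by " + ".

377 + 34 + 5 + 2

Greedily peel off the largest Fibonacci term at each step:
subtract 377 from 418: 41 remains
subtract 34 from 41: 7 remains
subtract 5 from 7: 2 remains
subtract 2 from 2: 0 remains
So 418 = 377 + 34 + 5 + 2, with no two terms consecutive in the sequence.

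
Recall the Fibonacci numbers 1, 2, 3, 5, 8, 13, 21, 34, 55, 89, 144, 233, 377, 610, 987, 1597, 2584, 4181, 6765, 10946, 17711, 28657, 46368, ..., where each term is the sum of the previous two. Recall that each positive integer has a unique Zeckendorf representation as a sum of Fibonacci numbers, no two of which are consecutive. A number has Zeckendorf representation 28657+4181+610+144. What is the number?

33592

28657+4181+610+144 = 33592.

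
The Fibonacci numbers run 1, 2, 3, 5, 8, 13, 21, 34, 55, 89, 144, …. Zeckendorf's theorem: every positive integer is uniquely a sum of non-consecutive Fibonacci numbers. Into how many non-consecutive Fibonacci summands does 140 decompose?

89 ≤ 140 < 144, so take 89; remainder 51
34 ≤ 51 < 55, so take 34; remainder 17
13 ≤ 17 < 21, so take 13; remainder 4
3 ≤ 4 < 5, so take 3; remainder 1
1 ≤ 1 < 2, so take 1; remainder 0
140 = 89 + 34 + 13 + 3 + 1, which has 5 terms.

5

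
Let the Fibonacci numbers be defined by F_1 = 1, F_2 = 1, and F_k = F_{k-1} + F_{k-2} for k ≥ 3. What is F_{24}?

46368

Iterating the recurrence up to F_{16} = 987 and F_{15} = 610:
F_{17} = F_{16} + F_{15} = 987 + 610 = 1597
F_{18} = F_{17} + F_{16} = 1597 + 987 = 2584
F_{19} = F_{18} + F_{17} = 2584 + 1597 = 4181
F_{20} = F_{19} + F_{18} = 4181 + 2584 = 6765
F_{21} = F_{20} + F_{19} = 6765 + 4181 = 10946
F_{22} = F_{21} + F_{20} = 10946 + 6765 = 17711
F_{23} = F_{22} + F_{21} = 17711 + 10946 = 28657
F_{24} = F_{23} + F_{22} = 28657 + 17711 = 46368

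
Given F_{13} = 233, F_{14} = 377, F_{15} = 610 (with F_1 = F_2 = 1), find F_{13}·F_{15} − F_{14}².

233·610 − 377² = 142130 − 142129 = 1. (Cassini's identity: F_{k−1}F_{k+1} − F_k² = (−1)^k.)

1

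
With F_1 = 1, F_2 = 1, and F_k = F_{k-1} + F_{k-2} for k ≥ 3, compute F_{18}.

2584

Iterating the recurrence up to F_{13} = 233 and F_{12} = 144:
F_{14} = F_{13} + F_{12} = 233 + 144 = 377
F_{15} = F_{14} + F_{13} = 377 + 233 = 610
F_{16} = F_{15} + F_{14} = 610 + 377 = 987
F_{17} = F_{16} + F_{15} = 987 + 610 = 1597
F_{18} = F_{17} + F_{16} = 1597 + 987 = 2584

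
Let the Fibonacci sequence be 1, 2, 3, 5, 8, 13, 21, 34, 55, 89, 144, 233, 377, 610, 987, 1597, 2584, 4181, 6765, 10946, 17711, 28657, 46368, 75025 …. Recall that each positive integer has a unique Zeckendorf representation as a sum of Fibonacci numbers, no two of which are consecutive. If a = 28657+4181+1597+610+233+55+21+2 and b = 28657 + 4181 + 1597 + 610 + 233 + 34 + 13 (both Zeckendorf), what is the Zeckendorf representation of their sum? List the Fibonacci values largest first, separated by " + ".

46368 + 17711 + 4181 + 1597 + 610 + 144 + 55 + 13 + 2

The two numbers are 35356 and 35325, so their sum is 70681.
70681 − 46368 = 24313
24313 − 17711 = 6602
6602 − 4181 = 2421
2421 − 1597 = 824
824 − 610 = 214
214 − 144 = 70
70 − 55 = 15
15 − 13 = 2
2 − 2 = 0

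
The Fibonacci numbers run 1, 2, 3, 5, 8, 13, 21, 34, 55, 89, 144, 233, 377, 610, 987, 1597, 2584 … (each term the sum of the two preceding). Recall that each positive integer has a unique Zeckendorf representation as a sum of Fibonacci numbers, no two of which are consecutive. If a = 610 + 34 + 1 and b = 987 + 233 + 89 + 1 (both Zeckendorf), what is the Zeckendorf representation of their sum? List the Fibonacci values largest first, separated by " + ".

The two numbers are 645 and 1310, so their sum is 1955.
Repeatedly subtract the largest Fibonacci number that fits:
1955: greatest Fibonacci not exceeding it is 1597, leaving 358
358: greatest Fibonacci not exceeding it is 233, leaving 125
125: greatest Fibonacci not exceeding it is 89, leaving 36
36: greatest Fibonacci not exceeding it is 34, leaving 2
2: greatest Fibonacci not exceeding it is 2, leaving 0

1597 + 233 + 89 + 34 + 2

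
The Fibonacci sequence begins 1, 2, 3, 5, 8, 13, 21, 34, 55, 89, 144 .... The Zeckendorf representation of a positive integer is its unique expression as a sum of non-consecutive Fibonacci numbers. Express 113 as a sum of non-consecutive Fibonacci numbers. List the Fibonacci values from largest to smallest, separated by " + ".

take 89 (≤ 113); 113 − 89 = 24
take 21 (≤ 24); 24 − 21 = 3
take 3 (≤ 3); 3 − 3 = 0
So 113 = 89 + 21 + 3, with no two terms consecutive in the sequence.

89 + 21 + 3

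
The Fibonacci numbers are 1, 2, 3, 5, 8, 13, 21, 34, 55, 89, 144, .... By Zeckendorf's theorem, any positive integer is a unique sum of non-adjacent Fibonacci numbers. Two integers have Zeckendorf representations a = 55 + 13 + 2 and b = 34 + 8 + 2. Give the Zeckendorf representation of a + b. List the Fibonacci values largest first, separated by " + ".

89 + 21 + 3 + 1

The two numbers are 70 and 44, so their sum is 114.
Greedy algorithm:
largest Fibonacci ≤ 114 is 89; 114 − 89 = 25
largest Fibonacci ≤ 25 is 21; 25 − 21 = 4
largest Fibonacci ≤ 4 is 3; 4 − 3 = 1
largest Fibonacci ≤ 1 is 1; 1 − 1 = 0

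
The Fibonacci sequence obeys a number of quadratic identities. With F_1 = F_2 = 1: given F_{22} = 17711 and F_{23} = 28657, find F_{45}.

1134903170

By F_{2k+1} = F_k² + F_{k+1}²: F_{45} = 17711² + 28657² = 313679521 + 821223649 = 1134903170.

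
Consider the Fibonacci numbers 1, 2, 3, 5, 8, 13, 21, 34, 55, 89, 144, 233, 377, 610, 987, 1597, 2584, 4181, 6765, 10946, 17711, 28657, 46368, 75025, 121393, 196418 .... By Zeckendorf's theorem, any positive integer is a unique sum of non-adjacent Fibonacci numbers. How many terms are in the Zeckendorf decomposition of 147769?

largest Fibonacci ≤ 147769 is 121393; 147769 − 121393 = 26376
largest Fibonacci ≤ 26376 is 17711; 26376 − 17711 = 8665
largest Fibonacci ≤ 8665 is 6765; 8665 − 6765 = 1900
largest Fibonacci ≤ 1900 is 1597; 1900 − 1597 = 303
largest Fibonacci ≤ 303 is 233; 303 − 233 = 70
largest Fibonacci ≤ 70 is 55; 70 − 55 = 15
largest Fibonacci ≤ 15 is 13; 15 − 13 = 2
largest Fibonacci ≤ 2 is 2; 2 − 2 = 0
147769 = 121393 + 17711 + 6765 + 1597 + 233 + 55 + 13 + 2, which has 8 terms.

8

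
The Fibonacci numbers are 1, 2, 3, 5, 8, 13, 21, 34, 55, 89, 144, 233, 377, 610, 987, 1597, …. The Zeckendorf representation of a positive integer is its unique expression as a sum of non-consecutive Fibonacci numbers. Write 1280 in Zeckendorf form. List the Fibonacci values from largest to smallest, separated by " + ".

987 ≤ 1280 < 1597, so take 987; remainder 293
233 ≤ 293 < 377, so take 233; remainder 60
55 ≤ 60 < 89, so take 55; remainder 5
5 ≤ 5 < 8, so take 5; remainder 0
So 1280 = 987 + 233 + 55 + 5, with no two terms consecutive in the sequence.

987 + 233 + 55 + 5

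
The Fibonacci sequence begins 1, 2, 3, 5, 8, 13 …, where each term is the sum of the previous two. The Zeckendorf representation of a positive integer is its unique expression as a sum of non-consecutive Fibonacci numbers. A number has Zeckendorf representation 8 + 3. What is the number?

11

8 + 3 = 11.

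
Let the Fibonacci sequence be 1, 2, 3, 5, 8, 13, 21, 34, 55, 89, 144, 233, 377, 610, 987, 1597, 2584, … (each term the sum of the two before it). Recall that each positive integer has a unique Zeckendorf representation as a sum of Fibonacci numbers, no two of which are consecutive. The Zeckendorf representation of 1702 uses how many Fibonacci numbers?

1702: greatest Fibonacci not exceeding it is 1597, leaving 105
105: greatest Fibonacci not exceeding it is 89, leaving 16
16: greatest Fibonacci not exceeding it is 13, leaving 3
3: greatest Fibonacci not exceeding it is 3, leaving 0
1702 = 1597 + 89 + 13 + 3, which has 4 terms.

4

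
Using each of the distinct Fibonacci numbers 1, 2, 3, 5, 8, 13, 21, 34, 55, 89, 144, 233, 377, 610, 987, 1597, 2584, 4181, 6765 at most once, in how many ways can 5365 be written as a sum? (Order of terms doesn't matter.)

5365 = 4181+987+144+34+13+5+1 = 4181+987+144+34+13+3+2+1 = 4181+987+89+55+34+13+5+1 = 4181+610+377+144+34+13+5+1 = 4181+987+144+34+8+5+3+2+1 = … (35 more), for 40 in all.

40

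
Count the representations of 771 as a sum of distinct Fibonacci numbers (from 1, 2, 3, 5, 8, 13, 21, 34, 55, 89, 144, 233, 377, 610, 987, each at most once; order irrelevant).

12

Starting from the Zeckendorf form and repeatedly splitting a term F_k into F_{k−1} + F_{k−2} (when neither is already used) reaches every representation.
771 = 610+144+13+3+1 = 610+144+8+5+3+1 = 610+89+55+13+3+1 = 377+233+144+13+3+1 = … (8 more), for 12 in all.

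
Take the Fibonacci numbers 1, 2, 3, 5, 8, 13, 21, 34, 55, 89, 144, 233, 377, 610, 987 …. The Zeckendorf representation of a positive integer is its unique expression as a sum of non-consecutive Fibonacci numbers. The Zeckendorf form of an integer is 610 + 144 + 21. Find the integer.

775

610 + 144 + 21 = 775.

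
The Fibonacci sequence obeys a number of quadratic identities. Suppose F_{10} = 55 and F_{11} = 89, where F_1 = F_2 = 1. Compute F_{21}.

By F_{2k+1} = F_k² + F_{k+1}²: F_{21} = 55² + 89² = 3025 + 7921 = 10946.

10946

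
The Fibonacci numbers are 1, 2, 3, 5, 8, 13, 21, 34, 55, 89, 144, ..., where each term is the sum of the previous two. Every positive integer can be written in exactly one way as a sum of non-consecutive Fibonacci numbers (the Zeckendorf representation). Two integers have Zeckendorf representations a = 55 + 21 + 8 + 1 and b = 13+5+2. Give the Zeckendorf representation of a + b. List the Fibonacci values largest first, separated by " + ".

89 + 13 + 3

The two numbers are 85 and 20, so their sum is 105.
89 ≤ 105 < 144, so take 89; remainder 16
13 ≤ 16 < 21, so take 13; remainder 3
3 ≤ 3 < 5, so take 3; remainder 0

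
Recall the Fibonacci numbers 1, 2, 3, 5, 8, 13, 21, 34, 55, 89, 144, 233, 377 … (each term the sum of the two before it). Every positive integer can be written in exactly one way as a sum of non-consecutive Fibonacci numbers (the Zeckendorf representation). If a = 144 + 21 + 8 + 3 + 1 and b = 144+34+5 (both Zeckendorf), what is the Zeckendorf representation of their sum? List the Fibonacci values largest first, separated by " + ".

The two numbers are 177 and 183, so their sum is 360.
360: greatest Fibonacci not exceeding it is 233, leaving 127
127: greatest Fibonacci not exceeding it is 89, leaving 38
38: greatest Fibonacci not exceeding it is 34, leaving 4
4: greatest Fibonacci not exceeding it is 3, leaving 1
1: greatest Fibonacci not exceeding it is 1, leaving 0

233 + 89 + 34 + 3 + 1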